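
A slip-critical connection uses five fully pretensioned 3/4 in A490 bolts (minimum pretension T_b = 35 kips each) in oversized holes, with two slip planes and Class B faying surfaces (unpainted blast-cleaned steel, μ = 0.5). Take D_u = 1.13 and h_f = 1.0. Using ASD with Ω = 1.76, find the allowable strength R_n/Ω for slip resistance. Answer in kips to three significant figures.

112 kips

R_n = μ · D_u · h_f · T_b · n_s · n_b = 0.5 × 1.13 × 1.0 × 35 × 2 × 5 = 197.8 kips.
Allowable strength R_n/Ω = 197.8 / 1.76 = 112 kips.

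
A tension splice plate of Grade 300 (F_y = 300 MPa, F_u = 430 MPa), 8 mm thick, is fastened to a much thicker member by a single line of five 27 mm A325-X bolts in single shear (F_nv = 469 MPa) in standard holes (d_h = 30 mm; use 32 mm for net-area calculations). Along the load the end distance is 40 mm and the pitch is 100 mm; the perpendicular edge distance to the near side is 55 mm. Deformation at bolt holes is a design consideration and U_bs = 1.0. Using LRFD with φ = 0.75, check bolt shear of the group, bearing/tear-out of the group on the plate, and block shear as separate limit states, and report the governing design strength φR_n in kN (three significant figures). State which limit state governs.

559 kN (block shear governs)

Bolt shear: A_b = π·27²/4 = 572.6 mm²; R_n = 469 × 572.6 × 5 × 1 / 1000 = 1343 kN → 0.75 × 1343 = 1010 kN.
Bearing: edge l_c = 25, r_n = 103.2 kN; interior l_c = 70, r_n = 222.9 kN; R_n = 103.2 + 4·222.9 = 994.8 kN → 746 kN.
Block shear: A_gv = 3520, A_nv = 2368, A_nt = 312 mm²; R_n = min(0.6F_uA_nv, 0.6F_yA_gv) + U_bs·F_u·A_nt = 745.1 kN → 559 kN.
Block shear governs: 559 kN.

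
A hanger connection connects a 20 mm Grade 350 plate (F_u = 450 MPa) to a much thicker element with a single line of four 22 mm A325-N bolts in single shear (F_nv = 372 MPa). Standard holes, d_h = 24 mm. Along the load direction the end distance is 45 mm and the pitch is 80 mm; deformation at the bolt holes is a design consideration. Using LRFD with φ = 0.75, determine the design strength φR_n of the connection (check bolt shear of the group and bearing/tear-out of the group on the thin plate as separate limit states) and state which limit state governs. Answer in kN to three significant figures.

424 kN (bolt shear governs)

Bolt shear: A_b = π·22²/4 = 380.1 mm²; R_n = 372 × 380.1 × 4 × 1 / 1000 = 565.6 kN → 0.75 × 565.6 = 424 kN.
Bearing (1.2 l_c t F_u ≤ 2.4 d t F_u): upper limit = 2.4·22·20·450 / 1000 = 475.2 kN.
  Edge l_c = 45 − 24/2 = 33 → r_n = 356.4 kN; interior l_c = 80 − 24 = 56 → r_n = 475.2 kN.
  R_n,bearing = 1·356.4 + 3·475.2 = 1782 kN → 0.75 × 1782 = 1340 kN.
Bolt shear governs: 424 kN.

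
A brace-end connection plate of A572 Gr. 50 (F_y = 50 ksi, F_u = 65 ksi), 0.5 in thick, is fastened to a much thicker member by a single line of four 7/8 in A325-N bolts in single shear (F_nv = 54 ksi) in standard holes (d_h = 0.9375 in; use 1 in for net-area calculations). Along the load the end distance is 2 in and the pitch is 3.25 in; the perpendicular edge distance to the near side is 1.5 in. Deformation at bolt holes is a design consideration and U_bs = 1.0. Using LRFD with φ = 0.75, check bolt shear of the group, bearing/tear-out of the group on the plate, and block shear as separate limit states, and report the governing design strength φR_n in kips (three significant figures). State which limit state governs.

Bolt shear: A_b = π·0.875²/4 = 0.6013 in²; R_n = 54 × 0.6013 × 4 × 1 = 129.9 kips → 0.75 × 129.9 = 97.4 kips.
Bearing: edge l_c = 1.531, r_n = 59.72 kips; interior l_c = 2.312, r_n = 68.25 kips; R_n = 59.72 + 3·68.25 = 264.5 kips → 198 kips.
Block shear: A_gv = 5.875, A_nv = 4.125, A_nt = 0.5 in²; R_n = min(0.6F_uA_nv, 0.6F_yA_gv) + U_bs·F_u·A_nt = 193.4 kips → 145 kips.
Bolt shear governs: 97.4 kips.

97.4 kips (bolt shear governs)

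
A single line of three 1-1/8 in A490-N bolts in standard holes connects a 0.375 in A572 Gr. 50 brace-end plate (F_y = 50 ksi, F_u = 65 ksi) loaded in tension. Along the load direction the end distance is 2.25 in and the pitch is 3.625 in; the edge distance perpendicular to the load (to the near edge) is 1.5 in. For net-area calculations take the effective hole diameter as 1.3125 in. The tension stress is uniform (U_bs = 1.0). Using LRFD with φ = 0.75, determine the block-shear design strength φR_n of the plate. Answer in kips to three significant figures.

83.6 kips

Shear plane L_v = 2.25 + 2·3.625 = 9.5 in; A_gv = 9.5 × 0.375 = 3.562 in².
A_nv = (9.5 − 2.5·1.3125) × 0.375 = 2.332 in².
A_nt = (1.5 − 0.5·1.3125) × 0.375 = 0.3164 in².
0.6 F_u A_nv = 90.95 kips; 0.6 F_y A_gv = 106.9 kips → shear rupture governs the shear term.
R_n = 90.95 + 1.0 × 65 × 0.3164 = 111.5 kips.
Design strength φR_n = 0.75 × 111.5 = 83.6 kips.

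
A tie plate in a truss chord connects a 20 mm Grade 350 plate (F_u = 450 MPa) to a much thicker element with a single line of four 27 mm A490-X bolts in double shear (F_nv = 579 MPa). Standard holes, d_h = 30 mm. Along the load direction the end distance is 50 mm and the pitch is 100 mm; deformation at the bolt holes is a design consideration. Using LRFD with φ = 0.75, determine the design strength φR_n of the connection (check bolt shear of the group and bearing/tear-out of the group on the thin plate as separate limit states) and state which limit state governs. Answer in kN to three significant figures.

1600 kN (bearing governs)

Bolt shear: A_b = π·27²/4 = 572.6 mm²; R_n = 579 × 572.6 × 4 × 2 / 1000 = 2652 kN → 0.75 × 2652 = 1990 kN.
Bearing (1.2 l_c t F_u ≤ 2.4 d t F_u): upper limit = 2.4·27·20·450 / 1000 = 583.2 kN.
  Edge l_c = 50 − 30/2 = 35 → r_n = 378 kN; interior l_c = 100 − 30 = 70 → r_n = 583.2 kN.
  R_n,bearing = 1·378 + 3·583.2 = 2128 kN → 0.75 × 2128 = 1600 kN.
Bearing governs: 1600 kN.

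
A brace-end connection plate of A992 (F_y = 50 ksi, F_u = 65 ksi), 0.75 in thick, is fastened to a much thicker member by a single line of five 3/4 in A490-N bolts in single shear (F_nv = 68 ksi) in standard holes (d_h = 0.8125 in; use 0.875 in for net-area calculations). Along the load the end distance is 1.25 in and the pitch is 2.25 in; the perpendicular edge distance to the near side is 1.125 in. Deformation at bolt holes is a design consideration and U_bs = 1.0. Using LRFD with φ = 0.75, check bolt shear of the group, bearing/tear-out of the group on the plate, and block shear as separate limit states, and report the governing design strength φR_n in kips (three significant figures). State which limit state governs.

113 kips (bolt shear governs)

Bolt shear: A_b = π·0.75²/4 = 0.4418 in²; R_n = 68 × 0.4418 × 5 × 1 = 150.2 kips → 0.75 × 150.2 = 113 kips.
Bearing: edge l_c = 0.8438, r_n = 49.36 kips; interior l_c = 1.438, r_n = 84.09 kips; R_n = 49.36 + 4·84.09 = 385.7 kips → 289 kips.
Block shear: A_gv = 7.688, A_nv = 4.734, A_nt = 0.5156 in²; R_n = min(0.6F_uA_nv, 0.6F_yA_gv) + U_bs·F_u·A_nt = 218.2 kips → 164 kips.
Bolt shear governs: 113 kips.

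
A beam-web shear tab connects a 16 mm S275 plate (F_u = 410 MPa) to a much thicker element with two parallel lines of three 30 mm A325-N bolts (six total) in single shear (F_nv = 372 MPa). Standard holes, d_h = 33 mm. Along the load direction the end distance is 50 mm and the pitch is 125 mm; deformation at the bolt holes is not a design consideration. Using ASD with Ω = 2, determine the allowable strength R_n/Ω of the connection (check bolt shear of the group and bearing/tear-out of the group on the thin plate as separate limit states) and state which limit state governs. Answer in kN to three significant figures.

Bolt shear: A_b = π·30²/4 = 706.9 mm²; R_n = 372 × 706.9 × 6 × 1 / 1000 = 1578 kN → 1578 / 2 = 789 kN.
Bearing (1.5 l_c t F_u ≤ 3.0 d t F_u): upper limit = 3.0·30·16·410 / 1000 = 590.4 kN.
  Edge l_c = 50 − 33/2 = 33.5 → r_n = 329.6 kN; interior l_c = 125 − 33 = 92 → r_n = 590.4 kN.
  R_n,bearing = 2·329.6 + 4·590.4 = 3021 kN → 3021 / 2 = 1510 kN.
Bolt shear governs: 789 kN.

789 kN (bolt shear governs)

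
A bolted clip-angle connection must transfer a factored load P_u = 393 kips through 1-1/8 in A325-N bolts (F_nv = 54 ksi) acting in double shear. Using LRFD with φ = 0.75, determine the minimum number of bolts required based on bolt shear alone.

5 bolts

A_b = π·1.125²/4 = 0.994 in².
Per-bolt design strength φR_n = 0.75 × 54 × 0.994 × 2 = 80.52 kips.
n ≥ 393 / 80.52 = 4.881 → use 5 bolts.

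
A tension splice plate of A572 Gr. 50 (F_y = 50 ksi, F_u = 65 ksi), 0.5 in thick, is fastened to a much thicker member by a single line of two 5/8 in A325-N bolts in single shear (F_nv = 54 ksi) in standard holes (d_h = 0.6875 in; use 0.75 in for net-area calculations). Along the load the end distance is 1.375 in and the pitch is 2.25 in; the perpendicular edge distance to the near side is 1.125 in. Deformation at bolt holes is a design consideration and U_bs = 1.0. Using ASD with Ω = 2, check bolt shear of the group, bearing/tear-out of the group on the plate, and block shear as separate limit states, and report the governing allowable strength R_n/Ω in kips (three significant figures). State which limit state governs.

Bolt shear: A_b = π·0.625²/4 = 0.3068 in²; R_n = 54 × 0.3068 × 2 × 1 = 33.13 kips → 33.13 / 2 = 16.6 kips.
Bearing: edge l_c = 1.031, r_n = 40.22 kips; interior l_c = 1.562, r_n = 48.75 kips; R_n = 40.22 + 1·48.75 = 88.97 kips → 44.5 kips.
Block shear: A_gv = 1.812, A_nv = 1.25, A_nt = 0.375 in²; R_n = min(0.6F_uA_nv, 0.6F_yA_gv) + U_bs·F_u·A_nt = 73.12 kips → 36.6 kips.
Bolt shear governs: 16.6 kips.

16.6 kips (bolt shear governs)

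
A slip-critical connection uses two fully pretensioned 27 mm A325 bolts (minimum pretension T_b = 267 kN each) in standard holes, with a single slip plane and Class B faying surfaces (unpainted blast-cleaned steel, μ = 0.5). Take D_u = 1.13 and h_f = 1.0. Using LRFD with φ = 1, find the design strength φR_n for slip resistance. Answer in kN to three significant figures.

302 kN

R_n = μ · D_u · h_f · T_b · n_s · n_b = 0.5 × 1.13 × 1.0 × 267 × 1 × 2 = 301.7 kN.
Design strength φR_n = 1 × 301.7 = 302 kN.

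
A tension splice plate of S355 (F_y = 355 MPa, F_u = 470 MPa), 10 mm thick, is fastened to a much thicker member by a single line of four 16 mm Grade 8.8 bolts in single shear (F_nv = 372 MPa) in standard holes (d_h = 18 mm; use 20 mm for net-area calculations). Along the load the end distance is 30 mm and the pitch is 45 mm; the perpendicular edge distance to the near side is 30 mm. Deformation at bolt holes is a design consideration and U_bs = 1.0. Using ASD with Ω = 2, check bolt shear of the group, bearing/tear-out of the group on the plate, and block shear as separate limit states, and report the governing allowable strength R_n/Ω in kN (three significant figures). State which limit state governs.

150 kN (bolt shear governs)

Bolt shear: A_b = π·16²/4 = 201.1 mm²; R_n = 372 × 201.1 × 4 × 1 / 1000 = 299.2 kN → 299.2 / 2 = 150 kN.
Bearing: edge l_c = 21, r_n = 118.4 kN; interior l_c = 27, r_n = 152.3 kN; R_n = 118.4 + 3·152.3 = 575.3 kN → 288 kN.
Block shear: A_gv = 1650, A_nv = 950, A_nt = 200 mm²; R_n = min(0.6F_uA_nv, 0.6F_yA_gv) + U_bs·F_u·A_nt = 361.9 kN → 181 kN.
Bolt shear governs: 150 kN.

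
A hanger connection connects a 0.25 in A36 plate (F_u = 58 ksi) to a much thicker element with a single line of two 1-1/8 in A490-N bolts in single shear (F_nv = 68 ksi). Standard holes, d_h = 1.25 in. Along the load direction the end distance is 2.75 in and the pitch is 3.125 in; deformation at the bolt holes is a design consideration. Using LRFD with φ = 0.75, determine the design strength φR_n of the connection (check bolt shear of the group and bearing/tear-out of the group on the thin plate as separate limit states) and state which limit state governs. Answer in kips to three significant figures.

Bolt shear: A_b = π·1.125²/4 = 0.994 in²; R_n = 68 × 0.994 × 2 × 1 = 135.2 kips → 0.75 × 135.2 = 101 kips.
Bearing (1.2 l_c t F_u ≤ 2.4 d t F_u): upper limit = 2.4·1.125·0.25·58 = 39.15 kips.
  Edge l_c = 2.75 − 1.25/2 = 2.125 → r_n = 36.97 kips; interior l_c = 3.125 − 1.25 = 1.875 → r_n = 32.62 kips.
  R_n,bearing = 1·36.97 + 1·32.62 = 69.6 kips → 0.75 × 69.6 = 52.2 kips.
Bearing governs: 52.2 kips.

52.2 kips (bearing governs)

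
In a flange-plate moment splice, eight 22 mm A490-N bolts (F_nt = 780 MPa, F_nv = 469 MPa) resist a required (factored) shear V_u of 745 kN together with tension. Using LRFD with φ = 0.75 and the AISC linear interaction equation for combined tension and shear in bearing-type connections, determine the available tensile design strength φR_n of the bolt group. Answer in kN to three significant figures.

1070 kN

A_b = π·22²/4 = 380.1 mm²; f_rv = 745 × 1000 / (8 × 380.1) = 245 MPa.
F'_nt = 1.3 F_nt − (F_nt / φF_nv) f_rv = 1.3·780 − (780/(0.75·469))·245 = 470.8 MPa, capped at F_nt → F'_nt = 470.8 MPa.
R_n = F'_nt · A_b · n = 470.8 × 380.1 × 8 / 1000 = 1432 kN.
Design strength φR_n = 0.75 × 1432 = 1070 kN.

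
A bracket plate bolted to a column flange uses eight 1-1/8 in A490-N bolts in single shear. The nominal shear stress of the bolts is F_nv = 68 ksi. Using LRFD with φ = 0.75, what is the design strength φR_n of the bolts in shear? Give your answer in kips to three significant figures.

A_b = π × 1.125² / 4 = 0.994 in².
R_n = F_nv · A_b · n · n_s = 68 × 0.994 × 8 × 1 = 540.7 kips.
Design strength φR_n = 0.75 × 540.7 = 406 kips.

406 kips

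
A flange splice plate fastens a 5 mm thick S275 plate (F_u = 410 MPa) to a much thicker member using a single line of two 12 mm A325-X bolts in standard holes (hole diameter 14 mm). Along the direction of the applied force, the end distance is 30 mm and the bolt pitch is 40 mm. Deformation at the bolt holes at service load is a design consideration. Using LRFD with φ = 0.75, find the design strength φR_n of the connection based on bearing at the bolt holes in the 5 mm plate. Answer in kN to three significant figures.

Per bolt r_n = 1.2 l_c t F_u ≤ 2.4 d t F_u; upper limit = 2.4 × 12 × 5 × 410 / 1000 = 59.04 kN.
Edge bolt: l_c = 30 − 14/2 = 23 mm → 1.2 × 23 × 5 × 410 / 1000 = 56.58 → r_n = 56.58 kN.
Interior bolts: l_c = 40 − 14 = 26 mm → 1.2 × 26 × 5 × 410 / 1000 = 63.96 → r_n = 59.04 kN.
R_n = 1 × 56.58 + 1 × 59.04 = 115.6 kN.
Design strength φR_n = 0.75 × 115.6 = 86.7 kN.

86.7 kN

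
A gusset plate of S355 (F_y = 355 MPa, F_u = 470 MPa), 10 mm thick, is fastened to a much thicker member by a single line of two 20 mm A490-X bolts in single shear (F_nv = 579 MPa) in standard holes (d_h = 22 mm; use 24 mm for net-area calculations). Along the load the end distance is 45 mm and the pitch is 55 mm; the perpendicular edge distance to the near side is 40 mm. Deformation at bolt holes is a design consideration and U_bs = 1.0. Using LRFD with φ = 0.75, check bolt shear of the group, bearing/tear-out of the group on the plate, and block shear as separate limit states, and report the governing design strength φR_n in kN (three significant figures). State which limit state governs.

Bolt shear: A_b = π·20²/4 = 314.2 mm²; R_n = 579 × 314.2 × 2 × 1 / 1000 = 363.8 kN → 0.75 × 363.8 = 273 kN.
Bearing: edge l_c = 34, r_n = 191.8 kN; interior l_c = 33, r_n = 186.1 kN; R_n = 191.8 + 1·186.1 = 377.9 kN → 283 kN.
Block shear: A_gv = 1000, A_nv = 640, A_nt = 280 mm²; R_n = min(0.6F_uA_nv, 0.6F_yA_gv) + U_bs·F_u·A_nt = 312.1 kN → 234 kN.
Block shear governs: 234 kN.

234 kN (block shear governs)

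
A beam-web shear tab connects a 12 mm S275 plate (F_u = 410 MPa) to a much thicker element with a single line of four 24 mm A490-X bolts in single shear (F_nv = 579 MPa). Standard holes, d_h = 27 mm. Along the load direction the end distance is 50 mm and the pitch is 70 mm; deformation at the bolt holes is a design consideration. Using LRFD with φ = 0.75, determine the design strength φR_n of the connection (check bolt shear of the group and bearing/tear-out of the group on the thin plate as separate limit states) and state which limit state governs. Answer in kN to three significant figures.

733 kN (bearing governs)

Bolt shear: A_b = π·24²/4 = 452.4 mm²; R_n = 579 × 452.4 × 4 × 1 / 1000 = 1048 kN → 0.75 × 1048 = 786 kN.
Bearing (1.2 l_c t F_u ≤ 2.4 d t F_u): upper limit = 2.4·24·12·410 / 1000 = 283.4 kN.
  Edge l_c = 50 − 27/2 = 36.5 → r_n = 215.5 kN; interior l_c = 70 − 27 = 43 → r_n = 253.9 kN.
  R_n,bearing = 1·215.5 + 3·253.9 = 977.1 kN → 0.75 × 977.1 = 733 kN.
Bearing governs: 733 kN.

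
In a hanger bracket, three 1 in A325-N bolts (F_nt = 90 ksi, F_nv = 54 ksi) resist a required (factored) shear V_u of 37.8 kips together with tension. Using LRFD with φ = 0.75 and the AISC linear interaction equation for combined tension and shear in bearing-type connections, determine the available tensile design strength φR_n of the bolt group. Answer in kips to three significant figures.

A_b = π·1²/4 = 0.7854 in²; f_rv = 37.8 / (3 × 0.7854) = 16.04 ksi.
F'_nt = 1.3 F_nt − (F_nt / φF_nv) f_rv = 1.3·90 − (90/(0.75·54))·16.04 = 81.35 ksi, capped at F_nt → F'_nt = 81.35 ksi.
R_n = F'_nt · A_b · n = 81.35 × 0.7854 × 3 = 191.7 kips.
Design strength φR_n = 0.75 × 191.7 = 144 kips.

144 kips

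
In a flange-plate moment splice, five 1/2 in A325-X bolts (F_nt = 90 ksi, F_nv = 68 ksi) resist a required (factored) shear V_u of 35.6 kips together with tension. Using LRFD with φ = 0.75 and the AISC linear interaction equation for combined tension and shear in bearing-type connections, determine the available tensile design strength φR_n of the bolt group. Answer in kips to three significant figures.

39 kips

A_b = π·0.5²/4 = 0.1963 in²; f_rv = 35.6 / (5 × 0.1963) = 36.26 ksi.
F'_nt = 1.3 F_nt − (F_nt / φF_nv) f_rv = 1.3·90 − (90/(0.75·68))·36.26 = 53.01 ksi, capped at F_nt → F'_nt = 53.01 ksi.
R_n = F'_nt · A_b · n = 53.01 × 0.1963 × 5 = 52.04 kips.
Design strength φR_n = 0.75 × 52.04 = 39 kips.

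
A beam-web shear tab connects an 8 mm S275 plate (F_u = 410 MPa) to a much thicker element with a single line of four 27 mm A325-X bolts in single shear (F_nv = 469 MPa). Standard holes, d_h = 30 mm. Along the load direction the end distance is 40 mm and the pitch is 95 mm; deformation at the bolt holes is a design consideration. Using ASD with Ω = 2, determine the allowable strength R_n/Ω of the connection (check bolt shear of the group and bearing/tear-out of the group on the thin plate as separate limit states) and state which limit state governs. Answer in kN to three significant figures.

Bolt shear: A_b = π·27²/4 = 572.6 mm²; R_n = 469 × 572.6 × 4 × 1 / 1000 = 1074 kN → 1074 / 2 = 537 kN.
Bearing (1.2 l_c t F_u ≤ 2.4 d t F_u): upper limit = 2.4·27·8·410 / 1000 = 212.5 kN.
  Edge l_c = 40 − 30/2 = 25 → r_n = 98.4 kN; interior l_c = 95 − 30 = 65 → r_n = 212.5 kN.
  R_n,bearing = 1·98.4 + 3·212.5 = 736 kN → 736 / 2 = 368 kN.
Bearing governs: 368 kN.

368 kN (bearing governs)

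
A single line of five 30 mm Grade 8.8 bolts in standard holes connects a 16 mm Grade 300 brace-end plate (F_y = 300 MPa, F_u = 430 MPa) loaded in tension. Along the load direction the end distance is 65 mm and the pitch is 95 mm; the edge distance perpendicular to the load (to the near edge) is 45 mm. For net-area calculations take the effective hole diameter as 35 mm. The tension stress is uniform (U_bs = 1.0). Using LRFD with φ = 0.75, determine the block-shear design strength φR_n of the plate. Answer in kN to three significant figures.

Shear plane L_v = 65 + 4·95 = 445 mm; A_gv = 445 × 16 = 7120 mm².
A_nv = (445 − 4.5·35) × 16 = 4600 mm².
A_nt = (45 − 0.5·35) × 16 = 440 mm².
0.6 F_u A_nv = 1187 kN; 0.6 F_y A_gv = 1282 kN → shear rupture governs the shear term.
R_n = 1187 + 1.0 × 430 × 440 / 1000 = 1376 kN.
Design strength φR_n = 0.75 × 1376 = 1030 kN.

1030 kN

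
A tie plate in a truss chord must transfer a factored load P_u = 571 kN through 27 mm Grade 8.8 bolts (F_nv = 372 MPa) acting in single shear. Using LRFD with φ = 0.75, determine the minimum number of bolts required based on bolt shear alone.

A_b = π·27²/4 = 572.6 mm².
Per-bolt design strength φR_n = 0.75 × 372 × 572.6 × 1 / 1000 = 159.7 kN.
n ≥ 571 / 159.7 = 3.574 → use 4 bolts.

4 bolts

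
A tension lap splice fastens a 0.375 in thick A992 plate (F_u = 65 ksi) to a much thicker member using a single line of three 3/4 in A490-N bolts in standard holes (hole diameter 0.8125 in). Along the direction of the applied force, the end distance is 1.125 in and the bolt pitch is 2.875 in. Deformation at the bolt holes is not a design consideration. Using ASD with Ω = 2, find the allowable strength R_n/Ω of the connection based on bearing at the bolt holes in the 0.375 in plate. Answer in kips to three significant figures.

Per bolt r_n = 1.5 l_c t F_u ≤ 3.0 d t F_u; upper limit = 3.0 × 0.75 × 0.375 × 65 = 54.84 kips.
Edge bolt: l_c = 1.125 − 0.8125/2 = 0.7188 in → 1.5 × 0.7188 × 0.375 × 65 = 26.28 → r_n = 26.28 kips.
Interior bolts: l_c = 2.875 − 0.8125 = 2.062 in → 1.5 × 2.062 × 0.375 × 65 = 75.41 → r_n = 54.84 kips.
R_n = 1 × 26.28 + 2 × 54.84 = 136 kips.
Allowable strength R_n/Ω = 136 / 2 = 68 kips.

68 kips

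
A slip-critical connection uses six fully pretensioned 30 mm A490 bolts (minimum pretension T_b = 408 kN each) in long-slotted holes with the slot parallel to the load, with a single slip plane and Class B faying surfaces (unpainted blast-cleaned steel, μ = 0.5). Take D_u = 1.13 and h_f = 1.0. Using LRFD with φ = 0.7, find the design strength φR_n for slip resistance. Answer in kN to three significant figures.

968 kN

R_n = μ · D_u · h_f · T_b · n_s · n_b = 0.5 × 1.13 × 1.0 × 408 × 1 × 6 = 1383 kN.
Design strength φR_n = 0.7 × 1383 = 968 kN.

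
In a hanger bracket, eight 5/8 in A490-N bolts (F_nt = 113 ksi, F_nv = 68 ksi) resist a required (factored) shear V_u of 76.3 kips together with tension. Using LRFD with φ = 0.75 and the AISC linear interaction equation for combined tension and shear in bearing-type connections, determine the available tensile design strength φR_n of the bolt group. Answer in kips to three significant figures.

A_b = π·0.625²/4 = 0.3068 in²; f_rv = 76.3 / (8 × 0.3068) = 31.09 ksi.
F'_nt = 1.3 F_nt − (F_nt / φF_nv) f_rv = 1.3·113 − (113/(0.75·68))·31.09 = 78.02 ksi, capped at F_nt → F'_nt = 78.02 ksi.
R_n = F'_nt · A_b · n = 78.02 × 0.3068 × 8 = 191.5 kips.
Design strength φR_n = 0.75 × 191.5 = 144 kips.

144 kips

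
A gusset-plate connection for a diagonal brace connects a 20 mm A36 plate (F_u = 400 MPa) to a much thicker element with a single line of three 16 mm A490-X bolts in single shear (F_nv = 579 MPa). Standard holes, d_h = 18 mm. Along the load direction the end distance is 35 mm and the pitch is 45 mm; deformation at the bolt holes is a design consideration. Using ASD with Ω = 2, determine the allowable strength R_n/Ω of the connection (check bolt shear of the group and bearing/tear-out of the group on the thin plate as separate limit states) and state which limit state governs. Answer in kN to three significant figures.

175 kN (bolt shear governs)

Bolt shear: A_b = π·16²/4 = 201.1 mm²; R_n = 579 × 201.1 × 3 × 1 / 1000 = 349.2 kN → 349.2 / 2 = 175 kN.
Bearing (1.2 l_c t F_u ≤ 2.4 d t F_u): upper limit = 2.4·16·20·400 / 1000 = 307.2 kN.
  Edge l_c = 35 − 18/2 = 26 → r_n = 249.6 kN; interior l_c = 45 − 18 = 27 → r_n = 259.2 kN.
  R_n,bearing = 1·249.6 + 2·259.2 = 768 kN → 768 / 2 = 384 kN.
Bolt shear governs: 175 kN.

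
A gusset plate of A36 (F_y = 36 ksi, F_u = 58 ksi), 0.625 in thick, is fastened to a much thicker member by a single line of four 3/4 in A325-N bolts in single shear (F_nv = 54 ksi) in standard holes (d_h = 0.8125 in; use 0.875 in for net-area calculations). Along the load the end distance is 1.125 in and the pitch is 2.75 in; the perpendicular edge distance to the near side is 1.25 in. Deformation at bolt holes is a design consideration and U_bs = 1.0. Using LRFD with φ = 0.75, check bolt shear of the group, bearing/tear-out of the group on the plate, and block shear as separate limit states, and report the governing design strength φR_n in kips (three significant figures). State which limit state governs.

71.6 kips (bolt shear governs)

Bolt shear: A_b = π·0.75²/4 = 0.4418 in²; R_n = 54 × 0.4418 × 4 × 1 = 95.43 kips → 0.75 × 95.43 = 71.6 kips.
Bearing: edge l_c = 0.7188, r_n = 31.27 kips; interior l_c = 1.938, r_n = 65.25 kips; R_n = 31.27 + 3·65.25 = 227 kips → 170 kips.
Block shear: A_gv = 5.859, A_nv = 3.945, A_nt = 0.5078 in²; R_n = min(0.6F_uA_nv, 0.6F_yA_gv) + U_bs·F_u·A_nt = 156 kips → 117 kips.
Bolt shear governs: 71.6 kips.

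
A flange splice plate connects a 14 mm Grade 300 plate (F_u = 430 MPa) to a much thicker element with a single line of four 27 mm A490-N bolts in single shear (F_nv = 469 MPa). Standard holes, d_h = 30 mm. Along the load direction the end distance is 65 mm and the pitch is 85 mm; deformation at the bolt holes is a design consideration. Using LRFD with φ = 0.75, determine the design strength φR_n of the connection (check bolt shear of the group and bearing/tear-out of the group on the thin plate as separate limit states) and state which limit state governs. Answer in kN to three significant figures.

806 kN (bolt shear governs)

Bolt shear: A_b = π·27²/4 = 572.6 mm²; R_n = 469 × 572.6 × 4 × 1 / 1000 = 1074 kN → 0.75 × 1074 = 806 kN.
Bearing (1.2 l_c t F_u ≤ 2.4 d t F_u): upper limit = 2.4·27·14·430 / 1000 = 390.1 kN.
  Edge l_c = 65 − 30/2 = 50 → r_n = 361.2 kN; interior l_c = 85 − 30 = 55 → r_n = 390.1 kN.
  R_n,bearing = 1·361.2 + 3·390.1 = 1531 kN → 0.75 × 1531 = 1150 kN.
Bolt shear governs: 806 kN.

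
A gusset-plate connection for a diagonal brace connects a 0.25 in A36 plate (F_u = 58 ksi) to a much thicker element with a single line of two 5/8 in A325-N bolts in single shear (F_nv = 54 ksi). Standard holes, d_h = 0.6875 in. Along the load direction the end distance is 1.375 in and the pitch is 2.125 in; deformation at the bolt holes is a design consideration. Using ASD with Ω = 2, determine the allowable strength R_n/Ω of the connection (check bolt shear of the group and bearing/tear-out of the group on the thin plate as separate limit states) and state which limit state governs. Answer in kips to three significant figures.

16.6 kips (bolt shear governs)

Bolt shear: A_b = π·0.625²/4 = 0.3068 in²; R_n = 54 × 0.3068 × 2 × 1 = 33.13 kips → 33.13 / 2 = 16.6 kips.
Bearing (1.2 l_c t F_u ≤ 2.4 d t F_u): upper limit = 2.4·0.625·0.25·58 = 21.75 kips.
  Edge l_c = 1.375 − 0.6875/2 = 1.031 → r_n = 17.94 kips; interior l_c = 2.125 − 0.6875 = 1.438 → r_n = 21.75 kips.
  R_n,bearing = 1·17.94 + 1·21.75 = 39.69 kips → 39.69 / 2 = 19.8 kips.
Bolt shear governs: 16.6 kips.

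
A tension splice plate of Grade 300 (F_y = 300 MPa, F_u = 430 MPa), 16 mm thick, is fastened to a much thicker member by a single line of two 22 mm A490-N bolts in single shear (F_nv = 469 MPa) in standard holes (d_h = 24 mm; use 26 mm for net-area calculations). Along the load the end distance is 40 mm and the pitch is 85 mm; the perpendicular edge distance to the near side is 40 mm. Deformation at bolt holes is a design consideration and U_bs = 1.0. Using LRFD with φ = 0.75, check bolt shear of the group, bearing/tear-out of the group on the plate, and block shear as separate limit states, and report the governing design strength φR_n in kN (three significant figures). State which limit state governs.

267 kN (bolt shear governs)

Bolt shear: A_b = π·22²/4 = 380.1 mm²; R_n = 469 × 380.1 × 2 × 1 / 1000 = 356.6 kN → 0.75 × 356.6 = 267 kN.
Bearing: edge l_c = 28, r_n = 231.2 kN; interior l_c = 61, r_n = 363.3 kN; R_n = 231.2 + 1·363.3 = 594.4 kN → 446 kN.
Block shear: A_gv = 2000, A_nv = 1376, A_nt = 432 mm²; R_n = min(0.6F_uA_nv, 0.6F_yA_gv) + U_bs·F_u·A_nt = 540.8 kN → 406 kN.
Bolt shear governs: 267 kN.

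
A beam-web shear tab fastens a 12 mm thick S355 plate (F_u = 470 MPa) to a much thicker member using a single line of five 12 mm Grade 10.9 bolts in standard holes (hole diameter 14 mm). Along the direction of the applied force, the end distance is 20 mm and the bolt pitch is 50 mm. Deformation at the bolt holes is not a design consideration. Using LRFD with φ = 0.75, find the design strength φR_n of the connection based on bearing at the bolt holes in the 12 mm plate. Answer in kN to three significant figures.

692 kN

Per bolt r_n = 1.5 l_c t F_u ≤ 3.0 d t F_u; upper limit = 3.0 × 12 × 12 × 470 / 1000 = 203 kN.
Edge bolt: l_c = 20 − 14/2 = 13 mm → 1.5 × 13 × 12 × 470 / 1000 = 110 → r_n = 110 kN.
Interior bolts: l_c = 50 − 14 = 36 mm → 1.5 × 36 × 12 × 470 / 1000 = 304.6 → r_n = 203 kN.
R_n = 1 × 110 + 4 × 203 = 922.1 kN.
Design strength φR_n = 0.75 × 922.1 = 692 kN.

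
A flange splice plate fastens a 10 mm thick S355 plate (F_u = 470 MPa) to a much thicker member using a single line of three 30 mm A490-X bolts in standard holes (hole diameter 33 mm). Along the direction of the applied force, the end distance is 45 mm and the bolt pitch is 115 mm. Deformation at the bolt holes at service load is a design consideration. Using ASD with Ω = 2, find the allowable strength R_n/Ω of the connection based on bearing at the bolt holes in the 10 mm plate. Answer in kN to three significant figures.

Per bolt r_n = 1.2 l_c t F_u ≤ 2.4 d t F_u; upper limit = 2.4 × 30 × 10 × 470 / 1000 = 338.4 kN.
Edge bolt: l_c = 45 − 33/2 = 28.5 mm → 1.2 × 28.5 × 10 × 470 / 1000 = 160.7 → r_n = 160.7 kN.
Interior bolts: l_c = 115 − 33 = 82 mm → 1.2 × 82 × 10 × 470 / 1000 = 462.5 → r_n = 338.4 kN.
R_n = 1 × 160.7 + 2 × 338.4 = 837.5 kN.
Allowable strength R_n/Ω = 837.5 / 2 = 419 kN.

419 kN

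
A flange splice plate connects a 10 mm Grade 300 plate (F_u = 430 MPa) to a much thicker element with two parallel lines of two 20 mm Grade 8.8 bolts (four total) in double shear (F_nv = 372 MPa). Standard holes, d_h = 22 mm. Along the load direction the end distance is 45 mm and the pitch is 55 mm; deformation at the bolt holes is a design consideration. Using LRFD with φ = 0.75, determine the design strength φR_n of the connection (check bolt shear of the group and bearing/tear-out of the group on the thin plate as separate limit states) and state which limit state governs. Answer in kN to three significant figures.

519 kN (bearing governs)

Bolt shear: A_b = π·20²/4 = 314.2 mm²; R_n = 372 × 314.2 × 4 × 2 / 1000 = 934.9 kN → 0.75 × 934.9 = 701 kN.
Bearing (1.2 l_c t F_u ≤ 2.4 d t F_u): upper limit = 2.4·20·10·430 / 1000 = 206.4 kN.
  Edge l_c = 45 − 22/2 = 34 → r_n = 175.4 kN; interior l_c = 55 − 22 = 33 → r_n = 170.3 kN.
  R_n,bearing = 2·175.4 + 2·170.3 = 691.4 kN → 0.75 × 691.4 = 519 kN.
Bearing governs: 519 kN.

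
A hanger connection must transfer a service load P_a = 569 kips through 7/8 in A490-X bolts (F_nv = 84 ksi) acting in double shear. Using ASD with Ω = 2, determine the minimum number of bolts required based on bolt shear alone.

12 bolts

A_b = π·0.875²/4 = 0.6013 in².
Per-bolt allowable strength R_n/Ω = 84 × 0.6013 × 2 / 2 = 50.51 kips.
n ≥ 569 / 50.51 = 11.26 → use 12 bolts.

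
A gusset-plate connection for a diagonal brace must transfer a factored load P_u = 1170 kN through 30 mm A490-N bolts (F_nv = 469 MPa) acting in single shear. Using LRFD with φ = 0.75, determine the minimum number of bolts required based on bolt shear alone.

A_b = π·30²/4 = 706.9 mm².
Per-bolt design strength φR_n = 0.75 × 469 × 706.9 × 1 / 1000 = 248.6 kN.
n ≥ 1170 / 248.6 = 4.706 → use 5 bolts.

5 bolts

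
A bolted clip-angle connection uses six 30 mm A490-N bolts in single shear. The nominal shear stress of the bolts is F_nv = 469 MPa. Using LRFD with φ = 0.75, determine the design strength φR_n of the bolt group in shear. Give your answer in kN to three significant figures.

1490 kN

A_b = π × 30² / 4 = 706.9 mm².
R_n = F_nv · A_b · n · n_s = 469 × 706.9 × 6 × 1 / 1000 = 1989 kN.
Design strength φR_n = 0.75 × 1989 = 1490 kN.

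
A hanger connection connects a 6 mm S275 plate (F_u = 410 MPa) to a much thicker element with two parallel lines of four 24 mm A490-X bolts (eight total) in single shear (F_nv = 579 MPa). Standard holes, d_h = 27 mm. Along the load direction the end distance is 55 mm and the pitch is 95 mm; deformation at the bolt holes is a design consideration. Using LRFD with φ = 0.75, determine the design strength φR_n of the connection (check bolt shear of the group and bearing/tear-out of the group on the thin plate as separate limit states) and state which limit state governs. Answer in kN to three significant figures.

Bolt shear: A_b = π·24²/4 = 452.4 mm²; R_n = 579 × 452.4 × 8 × 1 / 1000 = 2095 kN → 0.75 × 2095 = 1570 kN.
Bearing (1.2 l_c t F_u ≤ 2.4 d t F_u): upper limit = 2.4·24·6·410 / 1000 = 141.7 kN.
  Edge l_c = 55 − 27/2 = 41.5 → r_n = 122.5 kN; interior l_c = 95 − 27 = 68 → r_n = 141.7 kN.
  R_n,bearing = 2·122.5 + 6·141.7 = 1095 kN → 0.75 × 1095 = 821 kN.
Bearing governs: 821 kN.

821 kN (bearing governs)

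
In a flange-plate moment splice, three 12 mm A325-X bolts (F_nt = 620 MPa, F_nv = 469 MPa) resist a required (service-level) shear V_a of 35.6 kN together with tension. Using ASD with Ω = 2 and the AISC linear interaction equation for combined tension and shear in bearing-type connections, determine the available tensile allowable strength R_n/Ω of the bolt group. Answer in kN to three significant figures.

A_b = π·12²/4 = 113.1 mm²; f_rv = 35.6 × 1000 / (3 × 113.1) = 104.9 MPa.
F'_nt = 1.3 F_nt − (Ω F_nt / F_nv) f_rv = 1.3·620 − (2·620/469)·104.9 = 528.6 MPa, capped at F_nt → F'_nt = 528.6 MPa.
R_n = F'_nt · A_b · n = 528.6 × 113.1 × 3 / 1000 = 179.3 kN.
Allowable strength R_n/Ω = 179.3 / 2 = 89.7 kN.

89.7 kN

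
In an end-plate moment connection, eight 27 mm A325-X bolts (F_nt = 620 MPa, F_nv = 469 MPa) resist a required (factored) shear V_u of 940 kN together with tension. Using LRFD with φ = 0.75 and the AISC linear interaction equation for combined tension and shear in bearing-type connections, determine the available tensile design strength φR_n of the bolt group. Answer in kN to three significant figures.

1530 kN

A_b = π·27²/4 = 572.6 mm²; f_rv = 940 × 1000 / (8 × 572.6) = 205.2 MPa.
F'_nt = 1.3 F_nt − (F_nt / φF_nv) f_rv = 1.3·620 − (620/(0.75·469))·205.2 = 444.3 MPa, capped at F_nt → F'_nt = 444.3 MPa.
R_n = F'_nt · A_b · n = 444.3 × 572.6 × 8 / 1000 = 2035 kN.
Design strength φR_n = 0.75 × 2035 = 1530 kN.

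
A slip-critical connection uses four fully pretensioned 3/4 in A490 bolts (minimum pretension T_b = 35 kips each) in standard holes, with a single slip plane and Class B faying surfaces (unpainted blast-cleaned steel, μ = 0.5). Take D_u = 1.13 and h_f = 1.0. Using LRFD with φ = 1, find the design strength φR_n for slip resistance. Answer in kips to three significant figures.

79.1 kips

R_n = μ · D_u · h_f · T_b · n_s · n_b = 0.5 × 1.13 × 1.0 × 35 × 1 × 4 = 79.1 kips.
Design strength φR_n = 1 × 79.1 = 79.1 kips.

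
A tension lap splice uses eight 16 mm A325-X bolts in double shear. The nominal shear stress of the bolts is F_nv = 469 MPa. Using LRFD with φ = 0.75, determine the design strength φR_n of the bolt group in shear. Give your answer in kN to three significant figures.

1130 kN

A_b = π × 16² / 4 = 201.1 mm².
R_n = F_nv · A_b · n · n_s = 469 × 201.1 × 8 × 2 / 1000 = 1509 kN.
Design strength φR_n = 0.75 × 1509 = 1130 kN.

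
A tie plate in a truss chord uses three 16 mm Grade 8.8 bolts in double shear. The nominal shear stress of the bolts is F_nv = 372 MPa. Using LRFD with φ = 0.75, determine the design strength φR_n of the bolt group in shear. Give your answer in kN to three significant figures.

337 kN

A_b = π × 16² / 4 = 201.1 mm².
R_n = F_nv · A_b · n · n_s = 372 × 201.1 × 3 × 2 / 1000 = 448.8 kN.
Design strength φR_n = 0.75 × 448.8 = 337 kN.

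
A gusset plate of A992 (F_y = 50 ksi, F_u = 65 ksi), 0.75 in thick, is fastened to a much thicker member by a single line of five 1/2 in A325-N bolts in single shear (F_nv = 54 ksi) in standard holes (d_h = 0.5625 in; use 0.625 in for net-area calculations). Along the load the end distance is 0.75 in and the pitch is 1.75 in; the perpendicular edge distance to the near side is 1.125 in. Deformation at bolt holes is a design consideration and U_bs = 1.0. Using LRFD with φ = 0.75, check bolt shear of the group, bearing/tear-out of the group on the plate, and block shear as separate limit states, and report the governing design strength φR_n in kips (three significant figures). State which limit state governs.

39.8 kips (bolt shear governs)

Bolt shear: A_b = π·0.5²/4 = 0.1963 in²; R_n = 54 × 0.1963 × 5 × 1 = 53.01 kips → 0.75 × 53.01 = 39.8 kips.
Bearing: edge l_c = 0.4688, r_n = 27.42 kips; interior l_c = 1.188, r_n = 58.5 kips; R_n = 27.42 + 4·58.5 = 261.4 kips → 196 kips.
Block shear: A_gv = 5.812, A_nv = 3.703, A_nt = 0.6094 in²; R_n = min(0.6F_uA_nv, 0.6F_yA_gv) + U_bs·F_u·A_nt = 184 kips → 138 kips.
Bolt shear governs: 39.8 kips.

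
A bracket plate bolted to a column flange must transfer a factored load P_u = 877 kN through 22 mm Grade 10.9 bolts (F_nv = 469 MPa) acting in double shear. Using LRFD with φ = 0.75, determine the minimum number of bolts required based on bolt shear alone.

A_b = π·22²/4 = 380.1 mm².
Per-bolt design strength φR_n = 0.75 × 469 × 380.1 × 2 / 1000 = 267.4 kN.
n ≥ 877 / 267.4 = 3.279 → use 4 bolts.

4 bolts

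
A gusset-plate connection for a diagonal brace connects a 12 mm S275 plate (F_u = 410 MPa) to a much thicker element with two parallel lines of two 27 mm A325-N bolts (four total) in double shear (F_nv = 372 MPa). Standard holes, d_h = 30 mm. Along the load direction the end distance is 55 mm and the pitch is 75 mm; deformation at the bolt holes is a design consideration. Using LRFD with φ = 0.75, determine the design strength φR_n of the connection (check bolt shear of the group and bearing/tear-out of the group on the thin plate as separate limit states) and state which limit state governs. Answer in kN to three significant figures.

Bolt shear: A_b = π·27²/4 = 572.6 mm²; R_n = 372 × 572.6 × 4 × 2 / 1000 = 1704 kN → 0.75 × 1704 = 1280 kN.
Bearing (1.2 l_c t F_u ≤ 2.4 d t F_u): upper limit = 2.4·27·12·410 / 1000 = 318.8 kN.
  Edge l_c = 55 − 30/2 = 40 → r_n = 236.2 kN; interior l_c = 75 − 30 = 45 → r_n = 265.7 kN.
  R_n,bearing = 2·236.2 + 2·265.7 = 1004 kN → 0.75 × 1004 = 753 kN.
Bearing governs: 753 kN.

753 kN (bearing governs)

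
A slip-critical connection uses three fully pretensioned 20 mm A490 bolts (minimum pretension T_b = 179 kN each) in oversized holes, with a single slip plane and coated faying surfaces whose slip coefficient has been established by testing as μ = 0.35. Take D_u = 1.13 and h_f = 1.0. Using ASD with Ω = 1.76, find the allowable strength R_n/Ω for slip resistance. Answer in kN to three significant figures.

121 kN

R_n = μ · D_u · h_f · T_b · n_s · n_b = 0.35 × 1.13 × 1.0 × 179 × 1 × 3 = 212.4 kN.
Allowable strength R_n/Ω = 212.4 / 1.76 = 121 kN.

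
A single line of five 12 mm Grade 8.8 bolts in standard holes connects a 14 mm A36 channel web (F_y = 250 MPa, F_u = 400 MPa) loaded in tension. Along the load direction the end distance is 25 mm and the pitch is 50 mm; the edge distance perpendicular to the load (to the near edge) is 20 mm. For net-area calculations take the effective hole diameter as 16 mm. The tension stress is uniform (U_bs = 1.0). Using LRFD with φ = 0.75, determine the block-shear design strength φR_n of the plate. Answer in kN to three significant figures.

Shear plane L_v = 25 + 4·50 = 225 mm; A_gv = 225 × 14 = 3150 mm².
A_nv = (225 − 4.5·16) × 14 = 2142 mm².
A_nt = (20 − 0.5·16) × 14 = 168 mm².
0.6 F_u A_nv = 514.1 kN; 0.6 F_y A_gv = 472.5 kN → shear yielding governs the shear term.
R_n = 472.5 + 1.0 × 400 × 168 / 1000 = 539.7 kN.
Design strength φR_n = 0.75 × 539.7 = 405 kN.

405 kN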